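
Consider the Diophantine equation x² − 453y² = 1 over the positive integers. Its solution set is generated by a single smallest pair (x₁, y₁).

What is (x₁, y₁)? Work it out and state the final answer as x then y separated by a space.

√453 → a₀=21, period (3,1,1,10,14,10,1,1,3,42); ℓ=10 even so k=9
k=0  a_k=21  p_k/q_k = 21/1
k=1  a_k=3  p_k/q_k = 64/3
…
k=3  a_k=1  p_k/q_k = 149/7
…
k=5  a_k=14  p_k/q_k = 22199/1043
k=6  a_k=10  p_k/q_k = 223565/10504
…
k=8  a_k=1  p_k/q_k = 469329/22051
k=9  a_k=3  p_k/q_k = 1653751/77700
→ (1653751, 77700).  Check: 1653751²=2734892370001, 453·77700²=2734892370000, difference 1.

1653751 77700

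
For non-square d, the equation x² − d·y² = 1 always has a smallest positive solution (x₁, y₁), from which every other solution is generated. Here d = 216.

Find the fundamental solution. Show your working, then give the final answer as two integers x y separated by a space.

√216 → a₀=14, period (1,2,3,2,1,28); ℓ=6 even so k=5
a_0=14:  p_0=14·1+0=14,  q_0=14·0+1=1
…
a_3=3:  p_3=3·44+15=147,  q_3=3·3+1=10
a_4=2:  p_4=2·147+44=338,  q_4=2·10+3=23
a_5=1:  p_5=1·338+147=485,  q_5=1·23+10=33
fundamental: x₁=485, y₁=33  (since 235225 − 216·1089 = 1)

485 33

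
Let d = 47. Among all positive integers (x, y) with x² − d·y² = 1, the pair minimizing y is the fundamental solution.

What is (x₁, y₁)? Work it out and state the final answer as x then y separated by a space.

48 7

d=47: √d = [6; 1,5,1,12] (ℓ=4, even), read p_3/q_3
a_0=6:  p_0=6·1+0=6,  q_0=6·0+1=1
…
a_2=5:  p_2=5·7+6=41,  q_2=5·1+1=6
a_3=1:  p_3=1·41+7=48,  q_3=1·6+1=7
→ (48, 7).  Check: 48²=2304, 47·7²=2303, difference 1.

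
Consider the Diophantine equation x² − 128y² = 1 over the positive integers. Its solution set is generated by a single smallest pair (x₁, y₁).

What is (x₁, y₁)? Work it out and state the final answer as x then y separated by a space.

577 51

√128 → a₀=11, period (3,5,3,22); ℓ=4 even so k=3
a_0=11:  p_0=11·1+0=11,  q_0=11·0+1=1
a_1=3:  p_1=3·11+1=34,  q_1=3·1+0=3
a_2=5:  p_2=5·34+11=181,  q_2=5·3+1=16
a_3=3:  p_3=3·181+34=577,  q_3=3·16+3=51
fundamental: x₁=577, y₁=51  (since 332929 − 128·2601 = 1)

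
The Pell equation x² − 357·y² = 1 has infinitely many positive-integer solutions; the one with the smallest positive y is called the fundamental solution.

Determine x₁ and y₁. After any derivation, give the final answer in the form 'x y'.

3401 180

√357 → a₀=18, period (1,8,2,8,1,36); ℓ=6 even so k=5
a_0=18:  p_0=18·1+0=18,  q_0=18·0+1=1
…
a_2=8:  p_2=8·19+18=170,  q_2=8·1+1=9
a_3=2:  p_3=2·170+19=359,  q_3=2·9+1=19
a_4=8:  p_4=8·359+170=3042,  q_4=8·19+9=161
a_5=1:  p_5=1·3042+359=3401,  q_5=1·161+19=180
(x₁, y₁) = (3401, 180);  3401² − 357·180² = 1 ✓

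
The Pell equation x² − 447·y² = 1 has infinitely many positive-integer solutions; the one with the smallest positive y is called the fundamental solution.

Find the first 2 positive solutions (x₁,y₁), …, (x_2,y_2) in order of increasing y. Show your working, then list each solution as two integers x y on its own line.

√447 → a₀=21, period (7,42); ℓ=2 even so k=1
a_0=21:  p_0=21·1+0=21,  q_0=21·0+1=1
a_1=7:  p_1=7·21+1=148,  q_1=7·1+0=7
fundamental: x₁=148, y₁=7  (since 21904 − 447·49 = 1)
(x_2, y_2) = (148·148 + 447·7·7, 148·7 + 7·148) = (43807, 2072)

148 7
43807 2072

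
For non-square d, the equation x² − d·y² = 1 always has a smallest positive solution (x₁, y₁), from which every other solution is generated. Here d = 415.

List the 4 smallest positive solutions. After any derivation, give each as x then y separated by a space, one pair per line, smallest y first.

d=415: √d = [20; 2,1,2,4,6,…,1,2,40] (ℓ=16, even), read p_15/q_15
i=0: a=20 ⇒ p=20, q=1
…
i=3: a=2 ⇒ p=163, q=8
i=4: a=4 ⇒ p=713, q=35
i=5: a=6 ⇒ p=4441, q=218
…
i=7: a=1 ⇒ p=9595, q=471
…
i=11: a=6 ⇒ p=508372, q=24955
…
i=13: a=2 ⇒ p=4730294, q=232201
i=14: a=1 ⇒ p=6841255, q=335824
i=15: a=2 ⇒ p=18412804, q=903849
fundamental: x₁=18412804, y₁=903849  (since 339031351142416 − 415·816943014801 = 1)
(18412804+903849√415)^2 = 678062702284831 + 33284788965192√415
(18412804+903849√415)^3 = 24970071273761872339444 + 1225732590794885332887√415
(18412804+903849√415)^4 = 919538056459614718055705397121 + 45138347901436822389057205104√415

18412804 903849
678062702284831 33284788965192
24970071273761872339444 1225732590794885332887
919538056459614718055705397121 45138347901436822389057205104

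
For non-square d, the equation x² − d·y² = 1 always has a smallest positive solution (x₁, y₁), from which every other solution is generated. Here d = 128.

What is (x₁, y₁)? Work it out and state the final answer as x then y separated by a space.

[11; 3,5,3,22] for √128; ℓ=4 ⇒ convergent index 3
step 0: (11, 1)  from 11·(1,0) + (0,1)
…
step 2: (181, 16)  from 5·(34,3) + (11,1)
step 3: (577, 51)  from 3·(181,16) + (34,3)
fundamental: x₁=577, y₁=51  (since 332929 − 128·2601 = 1)

577 51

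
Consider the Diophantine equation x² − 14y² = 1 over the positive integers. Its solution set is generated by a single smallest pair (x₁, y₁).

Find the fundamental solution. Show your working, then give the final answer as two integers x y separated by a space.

15 4

√14 → a₀=3, period (1,2,1,6); ℓ=4 even so k=3
k=0  a_k=3  p_k/q_k = 3/1
k=1  a_k=1  p_k/q_k = 4/1
k=2  a_k=2  p_k/q_k = 11/3
k=3  a_k=1  p_k/q_k = 15/4
(x₁, y₁) = (15, 4);  15² − 14·4² = 1 ✓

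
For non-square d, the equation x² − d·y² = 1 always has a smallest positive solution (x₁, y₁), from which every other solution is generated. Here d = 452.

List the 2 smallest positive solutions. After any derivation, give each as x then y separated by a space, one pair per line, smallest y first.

1204353 56648
2900932297217 136448377488

√452 = [21; 3,1,5,3,10,3,5,1,3,42, …], period ℓ=10 (even) → k=9
step 0: (21, 1)  from 21·(1,0) + (0,1)
step 1: (64, 3)  from 3·(21,1) + (1,0)
step 2: (85, 4)  from 1·(64,3) + (21,1)
…
step 4: (1552, 73)  from 3·(489,23) + (85,4)
…
step 7: (263904, 12413)  from 5·(49579,2332) + (16009,753)
step 8: (313483, 14745)  from 1·(263904,12413) + (49579,2332)
step 9: (1204353, 56648)  from 3·(313483,14745) + (263904,12413)
(x₁, y₁) = (1204353, 56648);  1204353² − 452·56648² = 1 ✓
(x_2, y_2) = (1204353·1204353 + 452·56648·56648, 1204353·56648 + 56648·1204353) = (2900932297217, 136448377488)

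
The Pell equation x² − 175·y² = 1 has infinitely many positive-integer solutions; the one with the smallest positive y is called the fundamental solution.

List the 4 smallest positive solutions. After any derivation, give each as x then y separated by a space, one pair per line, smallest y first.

d=175: √d = [13; 4,2,1,2,4,26] (ℓ=6, even), read p_5/q_5
step 0: (13, 1)  from 13·(1,0) + (0,1)
…
step 2: (119, 9)  from 2·(53,4) + (13,1)
step 3: (172, 13)  from 1·(119,9) + (53,4)
step 4: (463, 35)  from 2·(172,13) + (119,9)
step 5: (2024, 153)  from 4·(463,35) + (172,13)
fundamental: x₁=2024, y₁=153  (since 4096576 − 175·23409 = 1)
(2024+153√175)^2 = 8193151 + 619344√175
(2024+153√175)^3 = 33165873224 + 2507104359√175
(2024+153√175)^4 = 134255446617601 + 10148757825888√175

2024 153
8193151 619344
33165873224 2507104359
134255446617601 10148757825888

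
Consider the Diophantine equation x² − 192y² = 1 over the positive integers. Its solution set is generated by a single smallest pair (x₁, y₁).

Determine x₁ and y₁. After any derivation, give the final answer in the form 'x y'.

[13; 1,5,1,26] for √192; ℓ=4 ⇒ convergent index 3
k=0  a_k=13  p_k/q_k = 13/1
…
k=2  a_k=5  p_k/q_k = 83/6
k=3  a_k=1  p_k/q_k = 97/7
(x₁, y₁) = (97, 7);  97² − 192·7² = 1 ✓

97 7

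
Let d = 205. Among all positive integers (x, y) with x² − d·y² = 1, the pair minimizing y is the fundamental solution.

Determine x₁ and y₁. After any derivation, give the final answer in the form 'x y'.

39689 2772

√205 → a₀=14, period (3,6,1,4,1,6,3,28); ℓ=8 even so k=7
step 0: (14, 1)  from 14·(1,0) + (0,1)
…
step 6: (12614, 881)  from 6·(1847,129) + (1532,107)
step 7: (39689, 2772)  from 3·(12614,881) + (1847,129)
→ (39689, 2772).  Check: 39689²=1575216721, 205·2772²=1575216720, difference 1.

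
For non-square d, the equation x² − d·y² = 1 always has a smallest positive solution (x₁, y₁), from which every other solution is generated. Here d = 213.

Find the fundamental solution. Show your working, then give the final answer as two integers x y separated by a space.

√213 = [14; 1,1,2,6,1,8,1,6,2,1,1,28, …], period ℓ=12 (even) → k=11
a_0=14:  p_0=14·1+0=14,  q_0=14·0+1=1
a_1=1:  p_1=1·14+1=15,  q_1=1·1+0=1
a_2=1:  p_2=1·15+14=29,  q_2=1·1+1=2
a_3=2:  p_3=2·29+15=73,  q_3=2·2+1=5
…
a_6=8:  p_6=8·540+467=4787,  q_6=8·37+32=328
a_7=1:  p_7=1·4787+540=5327,  q_7=1·328+37=365
a_8=6:  p_8=6·5327+4787=36749,  q_8=6·365+328=2518
…
a_10=1:  p_10=1·78825+36749=115574,  q_10=1·5401+2518=7919
a_11=1:  p_11=1·115574+78825=194399,  q_11=1·7919+5401=13320
fundamental: x₁=194399, y₁=13320  (since 37790971201 − 213·177422400 = 1)

194399 13320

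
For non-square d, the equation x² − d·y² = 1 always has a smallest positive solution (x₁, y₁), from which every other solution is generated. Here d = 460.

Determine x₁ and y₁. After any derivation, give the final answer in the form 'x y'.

2535751 118230

[21; 2,4,3,1,2,10,2,1,3,4,2,42] for √460; ℓ=12 ⇒ convergent index 11
k=0  a_k=21  p_k/q_k = 21/1
k=1  a_k=2  p_k/q_k = 43/2
…
k=3  a_k=3  p_k/q_k = 622/29
k=4  a_k=1  p_k/q_k = 815/38
k=5  a_k=2  p_k/q_k = 2252/105
k=6  a_k=10  p_k/q_k = 23335/1088
k=7  a_k=2  p_k/q_k = 48922/2281
k=8  a_k=1  p_k/q_k = 72257/3369
k=9  a_k=3  p_k/q_k = 265693/12388
k=10  a_k=4  p_k/q_k = 1135029/52921
k=11  a_k=2  p_k/q_k = 2535751/118230
→ (2535751, 118230).  Check: 2535751²=6430033134001, 460·118230²=6430033134000, difference 1.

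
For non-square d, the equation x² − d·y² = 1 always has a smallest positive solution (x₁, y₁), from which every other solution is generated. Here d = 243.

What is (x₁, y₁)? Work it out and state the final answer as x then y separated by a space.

√243 → a₀=15, period (1,1,2,3,15,3,2,1,1,30); ℓ=10 even so k=9
i=0: a=15 ⇒ p=15, q=1
i=1: a=1 ⇒ p=16, q=1
i=2: a=1 ⇒ p=31, q=2
…
i=4: a=3 ⇒ p=265, q=17
i=5: a=15 ⇒ p=4053, q=260
i=6: a=3 ⇒ p=12424, q=797
i=7: a=2 ⇒ p=28901, q=1854
i=8: a=1 ⇒ p=41325, q=2651
i=9: a=1 ⇒ p=70226, q=4505
(x₁, y₁) = (70226, 4505);  70226² − 243·4505² = 1 ✓

70226 4505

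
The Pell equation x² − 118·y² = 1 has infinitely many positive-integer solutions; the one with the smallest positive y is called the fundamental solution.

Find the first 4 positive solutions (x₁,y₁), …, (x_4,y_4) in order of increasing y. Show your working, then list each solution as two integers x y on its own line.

√118 = [10; 1,6,3,2,10,2,3,6,1,20, …], period ℓ=10 (even) → k=9
step 0: (10, 1)  from 10·(1,0) + (0,1)
step 1: (11, 1)  from 1·(10,1) + (1,0)
…
step 3: (239, 22)  from 3·(76,7) + (11,1)
step 4: (554, 51)  from 2·(239,22) + (76,7)
step 5: (5779, 532)  from 10·(554,51) + (239,22)
step 6: (12112, 1115)  from 2·(5779,532) + (554,51)
…
step 8: (264802, 24377)  from 6·(42115,3877) + (12112,1115)
step 9: (306917, 28254)  from 1·(264802,24377) + (42115,3877)
→ (306917, 28254).  Check: 306917²=94198044889, 118·28254²=94198044888, difference 1.
n=2: (306917,28254)∘(306917,28254) = (306917·306917+118·28254·28254, 306917·28254+28254·306917) = (188396089777,17343265836)
n=3: (188396089777,17343265836)∘(306917,28254) = (306917·188396089777+118·28254·17343265836, 306917·17343265836+28254·188396089777) = (115643925371868101,10645886241146970)
n=4: (115643925371868101,10645886241146970)∘(306917,28254) = (306917·115643925371868101+118·28254·10645886241146970, 306917·10645886241146970+28254·115643925371868101) = (70986173286526887819457,6534806934930865917144)

306917 28254
188396089777 17343265836
115643925371868101 10645886241146970
70986173286526887819457 6534806934930865917144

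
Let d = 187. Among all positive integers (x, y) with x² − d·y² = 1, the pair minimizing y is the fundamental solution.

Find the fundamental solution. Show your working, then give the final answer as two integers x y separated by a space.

√187 → a₀=13, period (1,2,13,2,1,26); ℓ=6 even so k=5
step 0: (13, 1)  from 13·(1,0) + (0,1)
step 1: (14, 1)  from 1·(13,1) + (1,0)
…
step 3: (547, 40)  from 13·(41,3) + (14,1)
step 4: (1135, 83)  from 2·(547,40) + (41,3)
step 5: (1682, 123)  from 1·(1135,83) + (547,40)
fundamental: x₁=1682, y₁=123  (since 2829124 − 187·15129 = 1)

1682 123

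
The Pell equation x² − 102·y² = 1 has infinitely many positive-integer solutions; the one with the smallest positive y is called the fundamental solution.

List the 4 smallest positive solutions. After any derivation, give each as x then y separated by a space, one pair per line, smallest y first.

d=102: √d = [10; 10,20] (ℓ=2, even), read p_1/q_1
k=0  a_k=10  p_k/q_k = 10/1
k=1  a_k=10  p_k/q_k = 101/10
→ (101, 10).  Check: 101²=10201, 102·10²=10200, difference 1.
(x_2, y_2) = (101·101 + 102·10·10, 101·10 + 10·101) = (20401, 2020)
(x_3, y_3) = (101·20401 + 102·10·2020, 101·2020 + 10·20401) = (4120901, 408030)
(x_4, y_4) = (101·4120901 + 102·10·408030, 101·408030 + 10·4120901) = (832401601, 82420040)

101 10
20401 2020
4120901 408030
832401601 82420040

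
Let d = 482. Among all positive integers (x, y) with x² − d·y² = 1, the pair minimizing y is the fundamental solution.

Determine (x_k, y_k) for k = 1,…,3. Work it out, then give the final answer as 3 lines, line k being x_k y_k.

√482 = [21; 1,20,1,42, …], period ℓ=4 (even) → k=3
a_0=21:  p_0=21·1+0=21,  q_0=21·0+1=1
…
a_2=20:  p_2=20·22+21=461,  q_2=20·1+1=21
a_3=1:  p_3=1·461+22=483,  q_3=1·21+1=22
→ (483, 22).  Check: 483²=233289, 482·22²=233288, difference 1.
k=2:  x_2 = 483·483+482·22·22 = 466577,  y_2 = 483·22+22·483 = 21252
k=3:  x_3 = 483·466577+482·22·21252 = 450712899,  y_3 = 483·21252+22·466577 = 20529410

483 22
466577 21252
450712899 20529410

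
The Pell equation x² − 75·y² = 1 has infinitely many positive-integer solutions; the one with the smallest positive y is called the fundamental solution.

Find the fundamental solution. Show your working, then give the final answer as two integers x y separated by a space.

26 3

d=75: √d = [8; 1,1,1,16] (ℓ=4, even), read p_3/q_3
i=0: a=8 ⇒ p=8, q=1
i=1: a=1 ⇒ p=9, q=1
i=2: a=1 ⇒ p=17, q=2
i=3: a=1 ⇒ p=26, q=3
fundamental: x₁=26, y₁=3  (since 676 − 75·9 = 1)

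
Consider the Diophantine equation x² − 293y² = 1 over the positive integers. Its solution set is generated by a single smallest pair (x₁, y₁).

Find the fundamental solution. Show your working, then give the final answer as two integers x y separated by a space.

12320649 719780

[17; 8,1,1,8,34] for √293; ℓ=5 ⇒ convergent index 9
a_0=17:  p_0=17·1+0=17,  q_0=17·0+1=1
a_1=8:  p_1=8·17+1=137,  q_1=8·1+0=8
…
a_3=1:  p_3=1·154+137=291,  q_3=1·9+8=17
…
a_6=8:  p_6=8·84679+2482=679914,  q_6=8·4947+145=39721
…
a_8=1:  p_8=1·764593+679914=1444507,  q_8=1·44668+39721=84389
a_9=8:  p_9=8·1444507+764593=12320649,  q_9=8·84389+44668=719780
fundamental: x₁=12320649, y₁=719780  (since 151798391781201 − 293·518083248400 = 1)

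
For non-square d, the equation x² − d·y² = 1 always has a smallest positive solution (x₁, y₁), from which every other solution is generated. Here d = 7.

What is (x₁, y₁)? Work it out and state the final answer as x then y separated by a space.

8 3

d=7: √d = [2; 1,1,1,4] (ℓ=4, even), read p_3/q_3
i=0: a=2 ⇒ p=2, q=1
i=1: a=1 ⇒ p=3, q=1
i=2: a=1 ⇒ p=5, q=2
i=3: a=1 ⇒ p=8, q=3
fundamental: x₁=8, y₁=3  (since 64 − 7·9 = 1)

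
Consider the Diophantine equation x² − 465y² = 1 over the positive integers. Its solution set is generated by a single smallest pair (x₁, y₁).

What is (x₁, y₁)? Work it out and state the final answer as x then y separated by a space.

[21; 1,1,3,2,2,2,3,1,1,42] for √465; ℓ=10 ⇒ convergent index 9
i=0: a=21 ⇒ p=21, q=1
…
i=2: a=1 ⇒ p=43, q=2
…
i=4: a=2 ⇒ p=345, q=16
i=5: a=2 ⇒ p=841, q=39
…
i=7: a=3 ⇒ p=6922, q=321
i=8: a=1 ⇒ p=8949, q=415
i=9: a=1 ⇒ p=15871, q=736
(x₁, y₁) = (15871, 736);  15871² − 465·736² = 1 ✓

15871 736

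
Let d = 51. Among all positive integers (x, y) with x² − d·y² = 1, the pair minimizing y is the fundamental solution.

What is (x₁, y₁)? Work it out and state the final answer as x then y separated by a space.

50 7

√51 = [7; 7,14, …], period ℓ=2 (even) → k=1
a_0=7:  p_0=7·1+0=7,  q_0=7·0+1=1
a_1=7:  p_1=7·7+1=50,  q_1=7·1+0=7
fundamental: x₁=50, y₁=7  (since 2500 − 51·49 = 1)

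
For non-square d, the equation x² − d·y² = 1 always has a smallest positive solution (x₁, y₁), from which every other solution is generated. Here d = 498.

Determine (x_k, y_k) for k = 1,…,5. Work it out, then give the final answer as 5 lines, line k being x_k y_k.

d=498: √d = [22; 3,6,22,6,3,44] (ℓ=6, even), read p_5/q_5
step 0: (22, 1)  from 22·(1,0) + (0,1)
…
step 3: (9395, 421)  from 22·(424,19) + (67,3)
step 4: (56794, 2545)  from 6·(9395,421) + (424,19)
step 5: (179777, 8056)  from 3·(56794,2545) + (9395,421)
fundamental: x₁=179777, y₁=8056  (since 32319769729 − 498·64899136 = 1)
(x_2, y_2) = (179777·179777 + 498·8056·8056, 179777·8056 + 8056·179777) = (64639539457, 2896567024)
(x_3, y_3) = (179777·64639539457 + 498·8056·2896567024, 179777·2896567024 + 8056·64639539457) = (23241404969742401, 1041472259739240)
(x_4, y_4) = (179777·23241404969742401 + 498·8056·1041472259739240, 179777·1041472259739240 + 8056·23241404969742401) = (8356540122426119709697, 374465516875386131936)
(x_5, y_5) = (179777·8356540122426119709697 + 498·8056·374465516875386131936, 179777·374465516875386131936 + 8056·8356540122426119709697) = (3004627427155559641130652737, 134640574453571113022377304)

179777 8056
64639539457 2896567024
23241404969742401 1041472259739240
8356540122426119709697 374465516875386131936
3004627427155559641130652737 134640574453571113022377304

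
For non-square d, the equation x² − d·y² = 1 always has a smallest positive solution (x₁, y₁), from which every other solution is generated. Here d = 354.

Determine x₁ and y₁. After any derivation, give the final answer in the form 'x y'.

258065 13716

d=354: √d = [18; 1,4,2,2,18,2,2,4,1,36] (ℓ=10, even), read p_9/q_9
step 0: (18, 1)  from 18·(1,0) + (0,1)
…
step 3: (207, 11)  from 2·(94,5) + (19,1)
…
step 6: (19210, 1021)  from 2·(9351,497) + (508,27)
step 7: (47771, 2539)  from 2·(19210,1021) + (9351,497)
step 8: (210294, 11177)  from 4·(47771,2539) + (19210,1021)
step 9: (258065, 13716)  from 1·(210294,11177) + (47771,2539)
→ (258065, 13716).  Check: 258065²=66597544225, 354·13716²=66597544224, difference 1.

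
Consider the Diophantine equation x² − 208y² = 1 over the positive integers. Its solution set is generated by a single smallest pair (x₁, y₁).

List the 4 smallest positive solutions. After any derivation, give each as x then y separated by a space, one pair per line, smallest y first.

√208 = [14; 2,2,1,2,2,28, …], period ℓ=6 (even) → k=5
i=0: a=14 ⇒ p=14, q=1
i=1: a=2 ⇒ p=29, q=2
…
i=4: a=2 ⇒ p=274, q=19
i=5: a=2 ⇒ p=649, q=45
(x₁, y₁) = (649, 45);  649² − 208·45² = 1 ✓
n=2: (649,45)∘(649,45) = (649·649+208·45·45, 649·45+45·649) = (842401,58410)
n=3: (842401,58410)∘(649,45) = (649·842401+208·45·58410, 649·58410+45·842401) = (1093435849,75816135)
n=4: (1093435849,75816135)∘(649,45) = (649·1093435849+208·45·75816135, 649·75816135+45·1093435849) = (1419278889601,98409284820)

649 45
842401 58410
1093435849 75816135
1419278889601 98409284820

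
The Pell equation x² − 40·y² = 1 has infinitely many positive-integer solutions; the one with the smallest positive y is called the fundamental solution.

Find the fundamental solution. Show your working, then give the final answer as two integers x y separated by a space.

19 3

√40 = [6; 3,12, …], period ℓ=2 (even) → k=1
i=0: a=6 ⇒ p=6, q=1
i=1: a=3 ⇒ p=19, q=3
(x₁, y₁) = (19, 3);  19² − 40·3² = 1 ✓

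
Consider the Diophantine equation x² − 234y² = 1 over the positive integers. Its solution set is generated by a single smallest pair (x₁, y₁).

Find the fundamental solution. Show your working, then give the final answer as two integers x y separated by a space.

5201 340

√234 = [15; 3,2,1,2,1,2,3,30, …], period ℓ=8 (even) → k=7
k=0  a_k=15  p_k/q_k = 15/1
k=1  a_k=3  p_k/q_k = 46/3
…
k=3  a_k=1  p_k/q_k = 153/10
k=4  a_k=2  p_k/q_k = 413/27
k=5  a_k=1  p_k/q_k = 566/37
k=6  a_k=2  p_k/q_k = 1545/101
k=7  a_k=3  p_k/q_k = 5201/340
(x₁, y₁) = (5201, 340);  5201² − 234·340² = 1 ✓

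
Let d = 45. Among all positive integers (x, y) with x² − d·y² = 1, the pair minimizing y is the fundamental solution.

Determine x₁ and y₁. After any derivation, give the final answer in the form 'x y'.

161 24

√45 → a₀=6, period (1,2,2,2,1,12); ℓ=6 even so k=5
a_0=6:  p_0=6·1+0=6,  q_0=6·0+1=1
a_1=1:  p_1=1·6+1=7,  q_1=1·1+0=1
a_2=2:  p_2=2·7+6=20,  q_2=2·1+1=3
a_3=2:  p_3=2·20+7=47,  q_3=2·3+1=7
a_4=2:  p_4=2·47+20=114,  q_4=2·7+3=17
a_5=1:  p_5=1·114+47=161,  q_5=1·17+7=24
fundamental: x₁=161, y₁=24  (since 25921 − 45·576 = 1)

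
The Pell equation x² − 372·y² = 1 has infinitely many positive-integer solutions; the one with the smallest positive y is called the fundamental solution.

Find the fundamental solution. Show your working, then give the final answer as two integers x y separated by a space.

√372 → a₀=19, period (3,2,12,2,3,38); ℓ=6 even so k=5
i=0: a=19 ⇒ p=19, q=1
i=1: a=3 ⇒ p=58, q=3
i=2: a=2 ⇒ p=135, q=7
i=3: a=12 ⇒ p=1678, q=87
i=4: a=2 ⇒ p=3491, q=181
i=5: a=3 ⇒ p=12151, q=630
→ (12151, 630).  Check: 12151²=147646801, 372·630²=147646800, difference 1.

12151 630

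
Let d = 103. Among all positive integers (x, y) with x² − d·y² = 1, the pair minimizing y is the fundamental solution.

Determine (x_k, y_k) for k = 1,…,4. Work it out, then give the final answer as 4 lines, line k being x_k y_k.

d=103: √d = [10; 6,1,2,1,1,9,1,1,2,1,6,20] (ℓ=12, even), read p_11/q_11
a_0=10:  p_0=10·1+0=10,  q_0=10·0+1=1
a_1=6:  p_1=6·10+1=61,  q_1=6·1+0=6
a_2=1:  p_2=1·61+10=71,  q_2=1·6+1=7
a_3=2:  p_3=2·71+61=203,  q_3=2·7+6=20
…
a_5=1:  p_5=1·274+203=477,  q_5=1·27+20=47
a_6=9:  p_6=9·477+274=4567,  q_6=9·47+27=450
…
a_10=1:  p_10=1·24266+9611=33877,  q_10=1·2391+947=3338
a_11=6:  p_11=6·33877+24266=227528,  q_11=6·3338+2391=22419
→ (227528, 22419).  Check: 227528²=51768990784, 103·22419²=51768990783, difference 1.
(x_2, y_2) = (227528·227528 + 103·22419·22419, 227528·22419 + 22419·227528) = (103537981567, 10201900464)
(x_3, y_3) = (227528·103537981567 + 103·22419·10201900464, 227528·10201900464 + 22419·103537981567) = (47115579739725224, 4642436017523565)
(x_4, y_4) = (227528·47115579739725224 + 103·22419·4642436017523565, 227528·4642436017523565 + 22419·47115579739725224) = (21440227253936863550977, 2112568364380001494176)

227528 22419
103537981567 10201900464
47115579739725224 4642436017523565
21440227253936863550977 2112568364380001494176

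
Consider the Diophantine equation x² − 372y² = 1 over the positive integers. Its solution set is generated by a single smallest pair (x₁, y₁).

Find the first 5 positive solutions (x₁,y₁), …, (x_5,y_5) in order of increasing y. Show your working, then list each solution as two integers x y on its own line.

12151 630
295293601 15310260
7176225079351 372069937890
174396621583094401 9042043615292520
4238186690536135053751 219739743566768883150

√372 → a₀=19, period (3,2,12,2,3,38); ℓ=6 even so k=5
i=0: a=19 ⇒ p=19, q=1
…
i=3: a=12 ⇒ p=1678, q=87
i=4: a=2 ⇒ p=3491, q=181
i=5: a=3 ⇒ p=12151, q=630
(x₁, y₁) = (12151, 630);  12151² − 372·630² = 1 ✓
n=2: (12151,630)∘(12151,630) = (12151·12151+372·630·630, 12151·630+630·12151) = (295293601,15310260)
n=3: (295293601,15310260)∘(12151,630) = (12151·295293601+372·630·15310260, 12151·15310260+630·295293601) = (7176225079351,372069937890)
n=4: (7176225079351,372069937890)∘(12151,630) = (12151·7176225079351+372·630·372069937890, 12151·372069937890+630·7176225079351) = (174396621583094401,9042043615292520)
n=5: (174396621583094401,9042043615292520)∘(12151,630) = (12151·174396621583094401+372·630·9042043615292520, 12151·9042043615292520+630·174396621583094401) = (4238186690536135053751,219739743566768883150)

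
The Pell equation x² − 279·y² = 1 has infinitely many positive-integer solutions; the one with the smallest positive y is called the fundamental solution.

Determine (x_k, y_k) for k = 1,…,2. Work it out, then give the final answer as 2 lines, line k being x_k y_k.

√279 = [16; 1,2,2,1,2,2,1,32, …], period ℓ=8 (even) → k=7
step 0: (16, 1)  from 16·(1,0) + (0,1)
step 1: (17, 1)  from 1·(16,1) + (1,0)
…
step 6: (1069, 64)  from 2·(451,27) + (167,10)
step 7: (1520, 91)  from 1·(1069,64) + (451,27)
→ (1520, 91).  Check: 1520²=2310400, 279·91²=2310399, difference 1.
(x_2, y_2) = (1520·1520 + 279·91·91, 1520·91 + 91·1520) = (4620799, 276640)

1520 91
4620799 276640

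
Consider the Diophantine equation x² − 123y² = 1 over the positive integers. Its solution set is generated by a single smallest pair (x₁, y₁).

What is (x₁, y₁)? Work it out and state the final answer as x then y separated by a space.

√123 = [11; 11,22, …], period ℓ=2 (even) → k=1
a_0=11:  p_0=11·1+0=11,  q_0=11·0+1=1
a_1=11:  p_1=11·11+1=122,  q_1=11·1+0=11
(x₁, y₁) = (122, 11);  122² − 123·11² = 1 ✓

122 11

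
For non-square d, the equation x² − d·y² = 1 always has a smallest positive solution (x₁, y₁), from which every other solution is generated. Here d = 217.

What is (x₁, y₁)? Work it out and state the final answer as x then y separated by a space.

[14; 1,2,1,2,1,…,2,1,28] for √217; ℓ=16 ⇒ convergent index 15
k=0  a_k=14  p_k/q_k = 14/1
…
k=2  a_k=2  p_k/q_k = 44/3
k=3  a_k=1  p_k/q_k = 59/4
k=4  a_k=2  p_k/q_k = 162/11
…
k=6  a_k=1  p_k/q_k = 383/26
…
k=14  a_k=2  p_k/q_k = 2809702/190735
k=15  a_k=1  p_k/q_k = 3844063/260952
→ (3844063, 260952).  Check: 3844063²=14776820347969, 217·260952²=14776820347968, difference 1.

3844063 260952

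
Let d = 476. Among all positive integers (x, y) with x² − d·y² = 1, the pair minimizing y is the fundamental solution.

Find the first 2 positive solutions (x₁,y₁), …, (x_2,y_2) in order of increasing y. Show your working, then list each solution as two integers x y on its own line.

√476 = [21; 1,4,2,10,2,4,1,42, …], period ℓ=8 (even) → k=7
a_0=21:  p_0=21·1+0=21,  q_0=21·0+1=1
…
a_5=2:  p_5=2·2509+240=5258,  q_5=2·115+11=241
a_6=4:  p_6=4·5258+2509=23541,  q_6=4·241+115=1079
a_7=1:  p_7=1·23541+5258=28799,  q_7=1·1079+241=1320
(x₁, y₁) = (28799, 1320);  28799² − 476·1320² = 1 ✓
(28799+1320√476)^2 = 1658764801 + 76029360√476

28799 1320
1658764801 76029360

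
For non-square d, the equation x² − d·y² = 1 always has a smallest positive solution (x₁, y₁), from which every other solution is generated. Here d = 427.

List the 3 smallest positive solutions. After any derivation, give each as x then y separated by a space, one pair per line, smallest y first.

[20; 1,1,1,40] for √427; ℓ=4 ⇒ convergent index 3
step 0: (20, 1)  from 20·(1,0) + (0,1)
…
step 2: (41, 2)  from 1·(21,1) + (20,1)
step 3: (62, 3)  from 1·(41,2) + (21,1)
→ (62, 3).  Check: 62²=3844, 427·3²=3843, difference 1.
(x_2, y_2) = (62·62 + 427·3·3, 62·3 + 3·62) = (7687, 372)
(x_3, y_3) = (62·7687 + 427·3·372, 62·372 + 3·7687) = (953126, 46125)

62 3
7687 372
953126 46125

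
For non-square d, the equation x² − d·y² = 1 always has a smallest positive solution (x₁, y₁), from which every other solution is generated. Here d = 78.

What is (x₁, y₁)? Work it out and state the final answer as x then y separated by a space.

√78 → a₀=8, period (1,4,1,16); ℓ=4 even so k=3
step 0: (8, 1)  from 8·(1,0) + (0,1)
…
step 2: (44, 5)  from 4·(9,1) + (8,1)
step 3: (53, 6)  from 1·(44,5) + (9,1)
(x₁, y₁) = (53, 6);  53² − 78·6² = 1 ✓

53 6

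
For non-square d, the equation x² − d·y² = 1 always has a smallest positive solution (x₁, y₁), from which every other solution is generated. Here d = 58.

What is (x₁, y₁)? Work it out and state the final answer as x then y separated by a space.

19603 2574

√58 → a₀=7, period (1,1,1,1,1,1,14); ℓ=7 odd so k=13
a_0=7:  p_0=7·1+0=7,  q_0=7·0+1=1
…
a_5=1:  p_5=1·38+23=61,  q_5=1·5+3=8
a_6=1:  p_6=1·61+38=99,  q_6=1·8+5=13
a_7=14:  p_7=14·99+61=1447,  q_7=14·13+8=190
…
a_12=1:  p_12=1·7532+4539=12071,  q_12=1·989+596=1585
a_13=1:  p_13=1·12071+7532=19603,  q_13=1·1585+989=2574
(x₁, y₁) = (19603, 2574);  19603² − 58·2574² = 1 ✓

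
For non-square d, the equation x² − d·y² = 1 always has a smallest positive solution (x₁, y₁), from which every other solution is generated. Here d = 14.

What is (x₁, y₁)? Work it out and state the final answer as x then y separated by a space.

[3; 1,2,1,6] for √14; ℓ=4 ⇒ convergent index 3
a_0=3:  p_0=3·1+0=3,  q_0=3·0+1=1
a_1=1:  p_1=1·3+1=4,  q_1=1·1+0=1
a_2=2:  p_2=2·4+3=11,  q_2=2·1+1=3
a_3=1:  p_3=1·11+4=15,  q_3=1·3+1=4
(x₁, y₁) = (15, 4);  15² − 14·4² = 1 ✓

15 4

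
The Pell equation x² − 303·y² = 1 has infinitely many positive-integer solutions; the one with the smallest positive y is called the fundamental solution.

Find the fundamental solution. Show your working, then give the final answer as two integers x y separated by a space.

d=303: √d = [17; 2,2,5,2,2,34] (ℓ=6, even), read p_5/q_5
i=0: a=17 ⇒ p=17, q=1
i=1: a=2 ⇒ p=35, q=2
…
i=3: a=5 ⇒ p=470, q=27
i=4: a=2 ⇒ p=1027, q=59
i=5: a=2 ⇒ p=2524, q=145
fundamental: x₁=2524, y₁=145  (since 6370576 − 303·21025 = 1)

2524 145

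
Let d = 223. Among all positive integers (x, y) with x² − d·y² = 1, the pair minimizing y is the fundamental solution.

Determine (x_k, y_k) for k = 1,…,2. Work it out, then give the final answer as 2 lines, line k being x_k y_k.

d=223: √d = [14; 1,13,1,28] (ℓ=4, even), read p_3/q_3
step 0: (14, 1)  from 14·(1,0) + (0,1)
step 1: (15, 1)  from 1·(14,1) + (1,0)
step 2: (209, 14)  from 13·(15,1) + (14,1)
step 3: (224, 15)  from 1·(209,14) + (15,1)
→ (224, 15).  Check: 224²=50176, 223·15²=50175, difference 1.
(224+15√223)^2 = 100351 + 6720√223

224 15
100351 6720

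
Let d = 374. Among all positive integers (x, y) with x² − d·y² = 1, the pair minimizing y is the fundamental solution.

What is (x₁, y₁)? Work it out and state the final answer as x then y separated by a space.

√374 → a₀=19, period (2,1,18,1,2,38); ℓ=6 even so k=5
k=0  a_k=19  p_k/q_k = 19/1
…
k=4  a_k=1  p_k/q_k = 1141/59
k=5  a_k=2  p_k/q_k = 3365/174
(x₁, y₁) = (3365, 174);  3365² − 374·174² = 1 ✓

3365 174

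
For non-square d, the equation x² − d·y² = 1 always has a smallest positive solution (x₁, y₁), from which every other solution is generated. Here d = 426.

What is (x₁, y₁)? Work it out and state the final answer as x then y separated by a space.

√426 → a₀=20, period (1,1,1,3,2,6,2,3,1,1,1,40); ℓ=12 even so k=11
k=0  a_k=20  p_k/q_k = 20/1
…
k=3  a_k=1  p_k/q_k = 62/3
k=4  a_k=3  p_k/q_k = 227/11
k=5  a_k=2  p_k/q_k = 516/25
k=6  a_k=6  p_k/q_k = 3323/161
k=7  a_k=2  p_k/q_k = 7162/347
…
k=9  a_k=1  p_k/q_k = 31971/1549
k=10  a_k=1  p_k/q_k = 56780/2751
k=11  a_k=1  p_k/q_k = 88751/4300
(x₁, y₁) = (88751, 4300);  88751² − 426·4300² = 1 ✓

88751 4300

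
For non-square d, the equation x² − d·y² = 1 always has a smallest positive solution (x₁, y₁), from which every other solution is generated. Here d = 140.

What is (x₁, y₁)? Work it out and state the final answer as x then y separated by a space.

71 6

√140 → a₀=11, period (1,4,1,22); ℓ=4 even so k=3
k=0  a_k=11  p_k/q_k = 11/1
k=1  a_k=1  p_k/q_k = 12/1
k=2  a_k=4  p_k/q_k = 59/5
k=3  a_k=1  p_k/q_k = 71/6
→ (71, 6).  Check: 71²=5041, 140·6²=5040, difference 1.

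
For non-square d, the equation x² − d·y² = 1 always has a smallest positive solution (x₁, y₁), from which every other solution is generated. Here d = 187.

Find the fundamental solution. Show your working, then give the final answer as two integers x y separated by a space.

[13; 1,2,13,2,1,26] for √187; ℓ=6 ⇒ convergent index 5
i=0: a=13 ⇒ p=13, q=1
i=1: a=1 ⇒ p=14, q=1
…
i=3: a=13 ⇒ p=547, q=40
i=4: a=2 ⇒ p=1135, q=83
i=5: a=1 ⇒ p=1682, q=123
fundamental: x₁=1682, y₁=123  (since 2829124 − 187·15129 = 1)

1682 123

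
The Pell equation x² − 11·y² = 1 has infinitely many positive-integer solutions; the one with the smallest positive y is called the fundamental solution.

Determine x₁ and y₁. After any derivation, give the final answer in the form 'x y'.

d=11: √d = [3; 3,6] (ℓ=2, even), read p_1/q_1
k=0  a_k=3  p_k/q_k = 3/1
k=1  a_k=3  p_k/q_k = 10/3
→ (10, 3).  Check: 10²=100, 11·3²=99, difference 1.

10 3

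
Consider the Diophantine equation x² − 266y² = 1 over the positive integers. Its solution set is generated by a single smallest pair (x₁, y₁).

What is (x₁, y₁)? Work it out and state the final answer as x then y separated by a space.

[16; 3,4,3,32] for √266; ℓ=4 ⇒ convergent index 3
step 0: (16, 1)  from 16·(1,0) + (0,1)
…
step 2: (212, 13)  from 4·(49,3) + (16,1)
step 3: (685, 42)  from 3·(212,13) + (49,3)
(x₁, y₁) = (685, 42);  685² − 266·42² = 1 ✓

685 42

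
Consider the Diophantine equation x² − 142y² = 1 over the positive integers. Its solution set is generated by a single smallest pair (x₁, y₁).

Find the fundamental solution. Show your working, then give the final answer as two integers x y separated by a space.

143 12

√142 → a₀=11, period (1,10,1,22); ℓ=4 even so k=3
i=0: a=11 ⇒ p=11, q=1
i=1: a=1 ⇒ p=12, q=1
i=2: a=10 ⇒ p=131, q=11
i=3: a=1 ⇒ p=143, q=12
(x₁, y₁) = (143, 12);  143² − 142·12² = 1 ✓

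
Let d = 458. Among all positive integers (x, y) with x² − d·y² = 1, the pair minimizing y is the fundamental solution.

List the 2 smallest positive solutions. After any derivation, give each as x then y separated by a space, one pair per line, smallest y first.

22899 1070
1048728401 49003860

[21; 2,2,42] for √458; ℓ=3 ⇒ convergent index 5
a_0=21:  p_0=21·1+0=21,  q_0=21·0+1=1
…
a_2=2:  p_2=2·43+21=107,  q_2=2·2+1=5
…
a_4=2:  p_4=2·4537+107=9181,  q_4=2·212+5=429
a_5=2:  p_5=2·9181+4537=22899,  q_5=2·429+212=1070
→ (22899, 1070).  Check: 22899²=524364201, 458·1070²=524364200, difference 1.
(22899+1070√458)^2 = 1048728401 + 49003860√458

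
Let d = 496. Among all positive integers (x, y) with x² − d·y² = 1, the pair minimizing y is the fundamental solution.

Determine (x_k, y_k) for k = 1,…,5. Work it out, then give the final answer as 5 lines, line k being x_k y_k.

4620799 207480
42703566796801 1917446753040
394649197502177907199 17720272078000750440
3647189234337689639247667201 163763630995505661818050080
33705856733676329245494460531519999 1513437644680785412974289982477400

[22; 3,1,2,4,1,…,1,3,44] for √496; ℓ=16 ⇒ convergent index 15
a_0=22:  p_0=22·1+0=22,  q_0=22·0+1=1
…
a_2=1:  p_2=1·67+22=89,  q_2=1·3+1=4
…
a_4=4:  p_4=4·245+89=1069,  q_4=4·11+4=48
a_5=1:  p_5=1·1069+245=1314,  q_5=1·48+11=59
…
a_7=2:  p_7=2·2383+1314=6080,  q_7=2·107+59=273
a_8=2:  p_8=2·6080+2383=14543,  q_8=2·273+107=653
…
a_10=1:  p_10=1·35166+14543=49709,  q_10=1·1579+653=2232
a_11=1:  p_11=1·49709+35166=84875,  q_11=1·2232+1579=3811
…
a_13=2:  p_13=2·389209+84875=863293,  q_13=2·17476+3811=38763
a_14=1:  p_14=1·863293+389209=1252502,  q_14=1·38763+17476=56239
a_15=3:  p_15=3·1252502+863293=4620799,  q_15=3·56239+38763=207480
→ (4620799, 207480).  Check: 4620799²=21351783398401, 496·207480²=21351783398400, difference 1.
(4620799+207480√496)^2 = 42703566796801 + 1917446753040√496
(4620799+207480√496)^3 = 394649197502177907199 + 17720272078000750440√496
(4620799+207480√496)^4 = 3647189234337689639247667201 + 163763630995505661818050080√496
(4620799+207480√496)^5 = 33705856733676329245494460531519999 + 1513437644680785412974289982477400√496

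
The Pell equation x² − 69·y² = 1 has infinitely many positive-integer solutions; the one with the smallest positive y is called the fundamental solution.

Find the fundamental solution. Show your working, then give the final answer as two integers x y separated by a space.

√69 → a₀=8, period (3,3,1,4,1,3,3,16); ℓ=8 even so k=7
a_0=8:  p_0=8·1+0=8,  q_0=8·0+1=1
a_1=3:  p_1=3·8+1=25,  q_1=3·1+0=3
…
a_3=1:  p_3=1·83+25=108,  q_3=1·10+3=13
…
a_6=3:  p_6=3·623+515=2384,  q_6=3·75+62=287
a_7=3:  p_7=3·2384+623=7775,  q_7=3·287+75=936
→ (7775, 936).  Check: 7775²=60450625, 69·936²=60450624, difference 1.

7775 936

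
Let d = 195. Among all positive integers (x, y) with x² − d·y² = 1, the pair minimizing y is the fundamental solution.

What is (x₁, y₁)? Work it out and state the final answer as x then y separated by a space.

14 1

√195 → a₀=13, period (1,26); ℓ=2 even so k=1
i=0: a=13 ⇒ p=13, q=1
i=1: a=1 ⇒ p=14, q=1
(x₁, y₁) = (14, 1);  14² − 195·1² = 1 ✓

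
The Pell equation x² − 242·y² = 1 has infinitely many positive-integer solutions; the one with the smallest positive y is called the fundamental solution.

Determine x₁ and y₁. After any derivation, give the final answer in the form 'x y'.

d=242: √d = [15; 1,1,3,1,14,1,3,1,1,30] (ℓ=10, even), read p_9/q_9
step 0: (15, 1)  from 15·(1,0) + (0,1)
step 1: (16, 1)  from 1·(15,1) + (1,0)
step 2: (31, 2)  from 1·(16,1) + (15,1)
step 3: (109, 7)  from 3·(31,2) + (16,1)
step 4: (140, 9)  from 1·(109,7) + (31,2)
step 5: (2069, 133)  from 14·(140,9) + (109,7)
step 6: (2209, 142)  from 1·(2069,133) + (140,9)
step 7: (8696, 559)  from 3·(2209,142) + (2069,133)
step 8: (10905, 701)  from 1·(8696,559) + (2209,142)
step 9: (19601, 1260)  from 1·(10905,701) + (8696,559)
→ (19601, 1260).  Check: 19601²=384199201, 242·1260²=384199200, difference 1.

19601 1260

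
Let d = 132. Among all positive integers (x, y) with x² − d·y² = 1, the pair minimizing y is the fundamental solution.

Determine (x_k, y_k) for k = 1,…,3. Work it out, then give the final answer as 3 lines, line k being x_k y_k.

23 2
1057 92
48599 4230

[11; 2,22] for √132; ℓ=2 ⇒ convergent index 1
step 0: (11, 1)  from 11·(1,0) + (0,1)
step 1: (23, 2)  from 2·(11,1) + (1,0)
(x₁, y₁) = (23, 2);  23² − 132·2² = 1 ✓
k=2:  x_2 = 23·23+132·2·2 = 1057,  y_2 = 23·2+2·23 = 92
k=3:  x_3 = 23·1057+132·2·92 = 48599,  y_3 = 23·92+2·1057 = 4230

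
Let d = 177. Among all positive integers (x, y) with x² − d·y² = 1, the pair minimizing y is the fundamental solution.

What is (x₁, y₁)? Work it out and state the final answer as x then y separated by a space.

√177 = [13; 3,3,2,8,2,3,3,26, …], period ℓ=8 (even) → k=7
k=0  a_k=13  p_k/q_k = 13/1
…
k=6  a_k=3  p_k/q_k = 18985/1427
k=7  a_k=3  p_k/q_k = 62423/4692
fundamental: x₁=62423, y₁=4692  (since 3896630929 − 177·22014864 = 1)

62423 4692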